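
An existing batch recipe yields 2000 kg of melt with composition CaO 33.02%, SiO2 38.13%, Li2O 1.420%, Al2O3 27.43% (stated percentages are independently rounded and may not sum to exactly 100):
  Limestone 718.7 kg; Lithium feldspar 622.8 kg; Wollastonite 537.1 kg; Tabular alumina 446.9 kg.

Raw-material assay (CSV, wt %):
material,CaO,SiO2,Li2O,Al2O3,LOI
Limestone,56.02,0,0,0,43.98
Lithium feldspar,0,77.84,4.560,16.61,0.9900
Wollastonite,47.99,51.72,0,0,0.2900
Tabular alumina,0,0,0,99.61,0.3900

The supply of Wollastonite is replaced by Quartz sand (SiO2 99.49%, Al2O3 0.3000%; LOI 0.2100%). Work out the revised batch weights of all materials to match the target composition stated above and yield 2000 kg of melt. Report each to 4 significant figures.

The working math carries exact precision at each step. Rounding to four significant figures governs each mid-chain value as displayed. Every reported number takes a single rounding — all derived quantities are computed at full float precision (ignition loss, yield, the four compositions, the totals, glass mass) from the batch weights for 2000 kg of glass, exactly as shown in problem or answer.
Target oxide masses per 2000 kg melt:
  CaO: 33.02% × 2000 = 660.4 kg
  SiO2: 38.13% × 2000 = 762.6 kg
  Li2O: 1.420% × 2000 = 28.40 kg
  Al2O3: 27.43% × 2000 = 548.6 kg
Balance tally, oxide-wise, given the weights on record, relative to the basis at hand (each sum matches its target mass up to rounding of the answer):
  CaO: 1179·0.5602 = 660.5 kg (target 660.4 kg)
  SiO2: 622.8·0.7784 + 279.2·0.9949 = 762.6 kg (target 762.6 kg)
  Li2O: 622.8·0.04560 = 28.40 kg (target 28.40 kg)
  Al2O3: 622.8·0.1661 + 279.2·0.003000 + 446.1·0.9961 = 548.6 kg (target 548.6 kg)
Glass-mass sanity pass: Σ batch − LOI loss = 2000 kg (per-oxide target masses sum to 2000 kg; basis as stated: 2000 kg — rounding explains the deltas).
Summing the batch: Σ batch = 2527 kg; Σ batch·LOI gives LOI loss = 527.0 kg; yield = glass ÷ total batch = 79.15%.

Revised batch per 2000 kg melt:
  Limestone: 1179 kg
  Lithium feldspar: 622.8 kg
  Quartz sand: 279.2 kg
  Tabular alumina: 446.1 kg
Total batch = 2527 kg; LOI loss = 527.0 kg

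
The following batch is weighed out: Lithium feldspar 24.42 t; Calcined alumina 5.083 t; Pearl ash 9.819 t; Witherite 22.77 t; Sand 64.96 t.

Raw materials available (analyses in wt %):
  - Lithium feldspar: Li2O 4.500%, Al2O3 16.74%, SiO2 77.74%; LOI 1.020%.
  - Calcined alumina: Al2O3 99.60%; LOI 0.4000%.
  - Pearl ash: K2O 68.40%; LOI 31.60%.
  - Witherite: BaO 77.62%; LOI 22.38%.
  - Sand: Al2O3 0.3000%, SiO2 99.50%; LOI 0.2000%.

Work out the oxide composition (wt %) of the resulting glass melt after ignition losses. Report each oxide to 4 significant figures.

Glass mass = 118.5 t (batch 127.1 − LOI 8.598).
Composition: K2O 5.670%, Li2O 0.9277%, Al2O3 7.890%, BaO 14.92%, SiO2 70.59%

Intermediates appear, rounded to four significant digits, on the page. The whole derivation carries full float precision through every step — each reported value carries a single rounding — derived quantities are rebuilt starting from the weights at 118.5 t of glass at full float precision (totals, the yield, ignition loss, five oxide percentages, glass mass), precisely as stated by the question or the answer.
Oxide-by-oxide delivered mass:
  K2O: 9.819·0.6840 = 6.716 t
  Li2O: 24.42·0.04500 = 1.099 t
  Al2O3: 24.42·0.1674 + 5.083·0.9960 + 64.96·0.003000 = 9.345 t
  BaO: 22.77·0.7762 = 17.67 t
  SiO2: 24.42·0.7774 + 64.96·0.9950 = 83.62 t
LOI: 24.42·0.01020 + 5.083·0.004000 + 9.819·0.3160 + 22.77·0.2238 + 64.96·0.002000 = 8.598 t
Resulting glass, batch − LOI: 127.1 − 8.598 = 118.5 t (= the summed oxide contributions)
wt % = oxide mass / glass mass × 100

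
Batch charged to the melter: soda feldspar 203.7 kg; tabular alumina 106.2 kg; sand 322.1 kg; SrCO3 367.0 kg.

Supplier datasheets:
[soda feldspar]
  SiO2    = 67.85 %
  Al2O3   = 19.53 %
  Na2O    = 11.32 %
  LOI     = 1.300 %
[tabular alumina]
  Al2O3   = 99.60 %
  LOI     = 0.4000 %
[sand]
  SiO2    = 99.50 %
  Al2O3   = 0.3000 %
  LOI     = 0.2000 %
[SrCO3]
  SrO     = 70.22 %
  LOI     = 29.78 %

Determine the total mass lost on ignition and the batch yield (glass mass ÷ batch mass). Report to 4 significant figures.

The working math keeps exact precision in all steps. The intermediate values are printed, rounded to four significant digits, at each printed step; each reported figure is rounded exactly once — all derived quantities, including the yield, ignition loss, glass mass, four oxide percentages, the totals, are re-derived starting from the weights per 886.0 kg of glass at full precision precisely as stated by the problem or answer text.
Each material's LOI contribution:
  soda feldspar: 203.7 × 0.01300 = 2.648 kg
  tabular alumina: 106.2 × 0.004000 = 0.4248 kg
  sand: 322.1 × 0.002000 = 0.6442 kg
  SrCO3: 367.0 × 0.2978 = 109.3 kg
Total LOI = 113.0 kg
Glass = batch − LOI = 999.0 − 113.0 = 886.0 kg

LOI loss = 113.0 kg; glass = 886.0 kg; yield = 88.69%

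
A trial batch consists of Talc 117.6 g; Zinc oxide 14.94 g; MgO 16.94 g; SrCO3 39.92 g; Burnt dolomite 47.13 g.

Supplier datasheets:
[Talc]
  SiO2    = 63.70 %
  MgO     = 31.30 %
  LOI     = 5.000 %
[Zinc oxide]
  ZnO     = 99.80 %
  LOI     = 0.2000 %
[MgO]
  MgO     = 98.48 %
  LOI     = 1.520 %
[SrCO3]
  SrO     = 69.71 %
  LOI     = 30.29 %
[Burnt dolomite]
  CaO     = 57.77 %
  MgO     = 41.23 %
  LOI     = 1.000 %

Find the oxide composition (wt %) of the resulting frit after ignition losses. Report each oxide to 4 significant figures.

The working math runs at full precision at each step — intermediates are displayed, rounded to four significant figures, between the steps — every reported result sees exactly one rounding. The derived quantities (net glass mass, the yield, five oxide percentages, ignition loss, the totals) are computed in full precision from the weighed amounts at 217.8 g of glass exactly as printed in either problem or answer.
Oxide masses out of the charge:
  SiO2: 117.6·0.6370 = 74.91 g
  CaO: 47.13·0.5777 = 27.23 g
  ZnO: 14.94·0.9980 = 14.91 g
  MgO: 117.6·0.3130 + 16.94·0.9848 + 47.13·0.4123 = 72.92 g
  SrO: 39.92·0.6971 = 27.83 g
LOI: 117.6·0.05000 + 14.94·0.002000 + 16.94·0.01520 + 39.92·0.3029 + 47.13·0.01000 = 18.73 g
Glass = total batch minus LOI = 236.5 − 18.73 = 217.8 g (the oxide masses sum to this)
wt %: oxide over glass, times 100

Glass mass = 217.8 g (batch 236.5 − LOI 18.73).
Composition: SiO2 34.39%, CaO 12.50%, ZnO 6.846%, MgO 33.48%, SrO 12.78%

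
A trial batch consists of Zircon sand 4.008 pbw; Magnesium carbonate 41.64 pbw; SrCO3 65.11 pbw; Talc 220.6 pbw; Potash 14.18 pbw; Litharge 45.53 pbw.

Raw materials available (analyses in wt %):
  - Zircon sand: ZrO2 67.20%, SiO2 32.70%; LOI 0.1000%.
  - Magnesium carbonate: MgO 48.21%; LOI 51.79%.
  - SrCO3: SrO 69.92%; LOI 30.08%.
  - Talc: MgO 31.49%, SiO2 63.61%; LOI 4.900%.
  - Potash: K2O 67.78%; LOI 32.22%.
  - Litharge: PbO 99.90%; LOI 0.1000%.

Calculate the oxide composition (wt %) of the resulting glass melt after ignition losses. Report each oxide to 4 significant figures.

Glass mass = 334.5 pbw (batch 391.1 − LOI 56.58).
Composition: MgO 26.77%, ZrO2 0.8052%, SrO 13.61%, SiO2 42.34%, PbO 13.60%, K2O 2.873%

In-progress results are printed (rounded to 4 significant figures) in the working; the whole derivation carries exact precision throughout; each reported figure undergoes a single rounding — all derived quantities, including glass mass, totals, six oxide percentages, LOI, yield, are re-derived from the batch weights per 334.5 pbw of glass at full float precision, exactly as printed in the problem or the answer.
Mass of each oxide from the mix:
  MgO: 41.64·0.4821 + 220.6·0.3149 = 89.54 pbw
  ZrO2: 4.008·0.6720 = 2.693 pbw
  SrO: 65.11·0.6992 = 45.52 pbw
  SiO2: 4.008·0.3270 + 220.6·0.6361 = 141.6 pbw
  PbO: 45.53·0.9990 = 45.48 pbw
  K2O: 14.18·0.6778 = 9.611 pbw
LOI: 4.008·0.001000 + 41.64·0.5179 + 65.11·0.3008 + 220.6·0.04900 + 14.18·0.3222 + 45.53·0.001000 = 56.58 pbw
The glass mass, total less LOI, = 391.1 − 56.58 = 334.5 pbw (equal to the oxide-mass sum)
wt %: oxide over glass, times 100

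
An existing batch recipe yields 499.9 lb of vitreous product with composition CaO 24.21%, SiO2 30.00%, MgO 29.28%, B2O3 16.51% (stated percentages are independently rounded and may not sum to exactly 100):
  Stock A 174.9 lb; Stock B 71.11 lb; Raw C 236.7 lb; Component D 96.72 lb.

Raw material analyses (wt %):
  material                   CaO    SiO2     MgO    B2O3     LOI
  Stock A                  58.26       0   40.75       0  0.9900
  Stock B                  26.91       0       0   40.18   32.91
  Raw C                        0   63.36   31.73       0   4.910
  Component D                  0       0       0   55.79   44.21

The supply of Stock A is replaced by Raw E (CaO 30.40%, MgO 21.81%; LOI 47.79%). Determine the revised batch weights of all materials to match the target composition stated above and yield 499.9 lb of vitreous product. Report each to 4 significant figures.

The whole derivation maintains full float precision through every step; mid-chain values appear rounded to 4 significant figures in the printout; a single rounding produces each reported figure; derived quantities, which include totals, net glass mass, LOI, the yield, four oxide percentages, are rebuilt in exact precision, as they appear in the problem or the answer, from the weighed amounts for 499.9 lb of glass.
Oxide-by-oxide targets in 499.9 lb vitreous product:
  CaO: 24.21% × 499.9 = 121.0 lb
  SiO2: 30.00% × 499.9 = 150.0 lb
  MgO: 29.28% × 499.9 = 146.4 lb
  B2O3: 16.51% × 499.9 = 82.53 lb
Verifying the oxide balance with the batch weights as given, for the quoted basis mass (sum by sum, the targets are met given rounding of the digits):
  CaO: 326.8·0.3040 + 80.60·0.2691 = 121.0 lb (target 121.0 lb)
  SiO2: 236.7·0.6336 = 150.0 lb (target 150.0 lb)
  MgO: 326.8·0.2181 + 236.7·0.3173 = 146.4 lb (target 146.4 lb)
  B2O3: 80.60·0.4018 + 89.89·0.5579 = 82.53 lb (target 82.53 lb)
The glass-mass cross-check: Σ batch − LOI loss = 499.9 lb (per-oxide target masses sum to 499.9 lb; versus the stated basis of 499.9 lb — a pure rounding effect).
Total batch = Σ batch = 734.0 lb; LOI loss = Σ batch·LOI = 234.1 lb; as yield: glass ÷ batch → 68.11%.

Revised batch per 499.9 lb vitreous product:
  Raw E: 326.8 lb
  Stock B: 80.60 lb
  Raw C: 236.7 lb
  Component D: 89.89 lb
Total batch = 734.0 lb; LOI loss = 234.1 lb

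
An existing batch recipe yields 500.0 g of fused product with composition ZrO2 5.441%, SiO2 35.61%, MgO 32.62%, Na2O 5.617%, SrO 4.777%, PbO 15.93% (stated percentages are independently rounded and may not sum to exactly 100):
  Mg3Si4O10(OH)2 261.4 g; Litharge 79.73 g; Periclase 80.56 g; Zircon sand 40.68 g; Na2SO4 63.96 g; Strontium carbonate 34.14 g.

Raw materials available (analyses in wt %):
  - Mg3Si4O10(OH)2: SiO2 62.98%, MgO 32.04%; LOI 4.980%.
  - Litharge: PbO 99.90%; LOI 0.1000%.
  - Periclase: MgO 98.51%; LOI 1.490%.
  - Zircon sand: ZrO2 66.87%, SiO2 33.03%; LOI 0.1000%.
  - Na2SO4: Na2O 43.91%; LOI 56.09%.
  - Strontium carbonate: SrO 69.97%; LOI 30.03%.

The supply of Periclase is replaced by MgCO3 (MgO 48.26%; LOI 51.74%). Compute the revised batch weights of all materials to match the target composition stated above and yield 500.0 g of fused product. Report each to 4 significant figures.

The working math keeps exact precision in every operation. Intermediates are shown (rounded to four significant figures) as written; every reported number takes just one rounding — derived quantities are recomputed at full float precision (the totals, the yield, glass mass, ignition loss, six oxide percentages) using the weight values per 500.0 g of glass, precisely as stated by the problem or answer text.
Target oxide masses per 500.0 g fused product:
  ZrO2: 5.441% × 500.0 = 27.20 g
  SiO2: 35.61% × 500.0 = 178.0 g
  MgO: 32.62% × 500.0 = 163.1 g
  Na2O: 5.617% × 500.0 = 28.08 g
  SrO: 4.777% × 500.0 = 23.88 g
  PbO: 15.93% × 500.0 = 79.65 g
Oxide-by-oxide audit per the reported batch figures, under the basis named above (each sum matches its target mass inside rounding margins):
  ZrO2: 40.68·0.6687 = 27.20 g (target 27.20 g)
  SiO2: 261.4·0.6298 + 40.68·0.3303 = 178.1 g (target 178.0 g)
  MgO: 261.4·0.3204 + 164.4·0.4826 = 163.1 g (target 163.1 g)
  Na2O: 63.96·0.4391 = 28.08 g (target 28.08 g)
  SrO: 34.14·0.6997 = 23.89 g (target 23.88 g)
  PbO: 79.73·0.9990 = 79.65 g (target 79.65 g)
Consistency of the glass mass: Σ batch − LOI loss = 500.0 g (the Σ of target masses is 500.0 g; stated basis 500.0 g — rounding explains the deltas).
Total batch = Σ batch = 644.3 g; loss to ignition Σ batch·LOI = 144.3 g; yield: glass divided by total = 77.60%.

Revised batch per 500.0 g fused product:
  Mg3Si4O10(OH)2: 261.4 g
  Litharge: 79.73 g
  MgCO3: 164.4 g
  Zircon sand: 40.68 g
  Na2SO4: 63.96 g
  Strontium carbonate: 34.14 g
Total batch = 644.3 g; LOI loss = 144.3 g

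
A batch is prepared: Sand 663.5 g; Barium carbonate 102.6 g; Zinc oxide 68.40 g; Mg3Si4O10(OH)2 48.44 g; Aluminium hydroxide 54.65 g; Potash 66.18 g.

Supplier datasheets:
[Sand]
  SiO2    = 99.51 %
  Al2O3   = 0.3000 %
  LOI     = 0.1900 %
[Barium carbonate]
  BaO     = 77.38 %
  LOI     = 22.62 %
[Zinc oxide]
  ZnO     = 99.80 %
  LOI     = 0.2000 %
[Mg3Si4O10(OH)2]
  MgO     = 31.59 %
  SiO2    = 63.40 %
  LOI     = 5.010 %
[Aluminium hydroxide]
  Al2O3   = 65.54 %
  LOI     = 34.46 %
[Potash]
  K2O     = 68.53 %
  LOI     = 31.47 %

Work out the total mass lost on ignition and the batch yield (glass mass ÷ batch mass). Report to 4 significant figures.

Every computation holds full precision end to end. Values along the way are shown rounded off to 4 significant figures on the page — exactly one rounding is applied to each reported number; the derived quantities (the yield, totals, the six compositions, LOI, glass mass) are recomputed at full float precision from the batch weights on 937.1 g of glass as given in either problem or answer.
Each material's LOI contribution:
  Sand: 663.5 × 0.001900 = 1.261 g
  Barium carbonate: 102.6 × 0.2262 = 23.21 g
  Zinc oxide: 68.40 × 0.002000 = 0.1368 g
  Mg3Si4O10(OH)2: 48.44 × 0.05010 = 2.427 g
  Aluminium hydroxide: 54.65 × 0.3446 = 18.83 g
  Potash: 66.18 × 0.3147 = 20.83 g
Total LOI = 66.69 g
Glass = batch − LOI = 1004 − 66.69 = 937.1 g

LOI loss = 66.69 g; glass = 937.1 g; yield = 93.36%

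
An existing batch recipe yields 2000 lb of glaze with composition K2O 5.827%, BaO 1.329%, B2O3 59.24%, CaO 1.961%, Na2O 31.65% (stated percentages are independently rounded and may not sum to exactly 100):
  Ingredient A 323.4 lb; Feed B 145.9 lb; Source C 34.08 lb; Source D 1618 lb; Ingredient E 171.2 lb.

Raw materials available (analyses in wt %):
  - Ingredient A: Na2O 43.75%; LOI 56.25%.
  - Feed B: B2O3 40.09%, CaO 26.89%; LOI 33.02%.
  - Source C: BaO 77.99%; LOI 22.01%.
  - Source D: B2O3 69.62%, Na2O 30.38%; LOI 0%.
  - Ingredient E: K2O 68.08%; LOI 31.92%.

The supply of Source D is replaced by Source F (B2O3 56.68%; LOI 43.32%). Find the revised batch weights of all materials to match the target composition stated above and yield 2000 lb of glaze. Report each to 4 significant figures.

Revised batch per 2000 lb glaze:
  Ingredient A: 1447 lb
  Feed B: 145.9 lb
  Source C: 34.08 lb
  Source F: 1987 lb
  Ingredient E: 171.2 lb
Total batch = 3785 lb; LOI loss = 1785 lb

In-progress results are printed with 4-significant-digit rounding in the working; all internal work keeps exact precision through the solve. Each reported result takes exactly one rounding — all derived quantities (ignition loss, yield, the five compositions, glass mass, totals) are carried in full precision starting from the weights for 2000 lb of glass as set out in problem or answer.
Oxide mass targets, per 2000 lb glaze:
  K2O: 5.827% × 2000 = 116.5 lb
  BaO: 1.329% × 2000 = 26.58 lb
  B2O3: 59.24% × 2000 = 1185 lb
  CaO: 1.961% × 2000 = 39.22 lb
  Na2O: 31.65% × 2000 = 633.0 lb
Balance tally, oxide-wise, with the batch weights as given, for the quoted basis mass (target by target, the sums agree net of answer rounding effects):
  K2O: 171.2·0.6808 = 116.6 lb (target 116.5 lb)
  BaO: 34.08·0.7799 = 26.58 lb (target 26.58 lb)
  B2O3: 145.9·0.4009 + 1987·0.5668 = 1185 lb (target 1185 lb)
  CaO: 145.9·0.2689 = 39.23 lb (target 39.22 lb)
  Na2O: 1447·0.4375 = 633.1 lb (target 633.0 lb)
The glass-mass cross-check: the batch minus its LOI: 2000 lb (summing oxide targets gives 2000 lb; against the stated basis, 2000 lb — deltas are rounding alone).
Total batch = Σ batch = 3785 lb; the LOI term Σ batch·LOI equals 1785 lb; glass ÷ batch gives a yield of 52.84%.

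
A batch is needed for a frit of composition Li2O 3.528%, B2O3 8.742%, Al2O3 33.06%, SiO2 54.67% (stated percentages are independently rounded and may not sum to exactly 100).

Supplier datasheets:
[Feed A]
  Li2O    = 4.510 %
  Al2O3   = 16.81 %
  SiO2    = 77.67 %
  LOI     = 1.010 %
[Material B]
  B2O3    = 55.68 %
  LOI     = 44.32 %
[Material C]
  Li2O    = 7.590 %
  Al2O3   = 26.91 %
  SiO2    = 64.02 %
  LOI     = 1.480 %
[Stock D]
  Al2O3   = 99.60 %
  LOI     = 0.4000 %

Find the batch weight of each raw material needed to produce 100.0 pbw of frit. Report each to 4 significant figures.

Batch per 100.0 pbw frit:
  Feed A: 62.86 pbw
  Material B: 15.70 pbw
  Material C: 9.129 pbw
  Stock D: 20.12 pbw
Total batch = 107.8 pbw; LOI loss = 7.809 pbw; yield = 92.76%

Values along the way appear, rounded to 4 significant figures, at each printed step — each numeric step keeps full precision through every step. Exactly one rounding goes into every reported result; derived quantities (yield, glass mass, LOI, totals, four oxide percentages) are computed from the batch weights at 100.0 pbw of glass at full float precision precisely as stated by the question or the answer.
Oxide mass targets, per 100.0 pbw frit:
  Li2O: 3.528% × 100.0 = 3.528 pbw
  B2O3: 8.742% × 100.0 = 8.742 pbw
  Al2O3: 33.06% × 100.0 = 33.06 pbw
  SiO2: 54.67% × 100.0 = 54.67 pbw
Sums-versus-targets review from the weights as reported, against the basis in use (sum by sum, the targets are met exact up to rounding of places):
  Li2O: 62.86·0.04510 + 9.129·0.07590 = 3.528 pbw (target 3.528 pbw)
  B2O3: 15.70·0.5568 = 8.742 pbw (target 8.742 pbw)
  Al2O3: 62.86·0.1681 + 9.129·0.2691 + 20.12·0.9960 = 33.06 pbw (target 33.06 pbw)
  SiO2: 62.86·0.7767 + 9.129·0.6402 = 54.67 pbw (target 54.67 pbw)
Consistency of the glass mass: the batch minus its LOI: 100.0 pbw (oxide target masses add up to 100.0 pbw; with the basis standing at 100.0 pbw — differing by rounding only).
Adding the batch up: Σ batch = 107.8 pbw; Σ batch·LOI gives LOI loss = 7.809 pbw; yield, glass over the total, = 92.76%.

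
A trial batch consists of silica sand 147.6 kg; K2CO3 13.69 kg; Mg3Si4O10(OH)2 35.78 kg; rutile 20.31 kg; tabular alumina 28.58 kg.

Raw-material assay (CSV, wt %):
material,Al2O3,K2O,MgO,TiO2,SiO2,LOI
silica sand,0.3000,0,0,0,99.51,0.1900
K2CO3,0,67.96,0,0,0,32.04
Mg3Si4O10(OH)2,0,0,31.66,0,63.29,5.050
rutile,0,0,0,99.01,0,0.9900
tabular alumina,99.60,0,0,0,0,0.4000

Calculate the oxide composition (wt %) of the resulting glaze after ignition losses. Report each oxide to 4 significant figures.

Mid-chain values appear (rounded to four significant figures) in the working. The whole derivation keeps full float precision in all steps — exactly one rounding goes into each reported figure; derived quantities (the yield, ignition loss, the five compositions, the totals, glass mass) are re-derived in exact precision from the batch weights on 239.2 kg of glass exactly as shown in either problem or answer.
Oxide-by-oxide delivered mass:
  Al2O3: 147.6·0.003000 + 28.58·0.9960 = 28.91 kg
  K2O: 13.69·0.6796 = 9.304 kg
  MgO: 35.78·0.3166 = 11.33 kg
  TiO2: 20.31·0.9901 = 20.11 kg
  SiO2: 147.6·0.9951 + 35.78·0.6329 = 169.5 kg
LOI: 147.6·0.001900 + 13.69·0.3204 + 35.78·0.05050 + 20.31·0.009900 + 28.58·0.004000 = 6.789 kg
Glass mass = batch − LOI = 246.0 − 6.789 = 239.2 kg (the oxide masses sum to this)
wt %: oxide over glass, times 100

Glass mass = 239.2 kg (batch 246.0 − LOI 6.789).
Composition: Al2O3 12.09%, K2O 3.890%, MgO 4.736%, TiO2 8.408%, SiO2 70.88%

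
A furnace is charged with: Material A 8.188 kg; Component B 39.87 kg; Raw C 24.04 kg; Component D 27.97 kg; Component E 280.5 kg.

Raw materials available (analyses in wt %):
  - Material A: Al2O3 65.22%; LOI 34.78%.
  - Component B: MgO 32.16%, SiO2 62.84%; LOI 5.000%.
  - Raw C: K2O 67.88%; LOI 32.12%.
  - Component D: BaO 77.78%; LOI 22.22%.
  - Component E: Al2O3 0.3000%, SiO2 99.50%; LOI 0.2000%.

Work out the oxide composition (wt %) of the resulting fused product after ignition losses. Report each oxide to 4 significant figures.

Rounding to four significant figures extends to each working value as printed — full float precision is held end to end. Every reported figure is rounded a single time; the derived quantities (ignition loss, totals, yield, five oxide percentages, glass mass) are computed from the batch weights on 361.2 kg of glass in full precision, as set out in either problem or answer.
Delivered oxide masses:
  Al2O3: 8.188·0.6522 + 280.5·0.003000 = 6.182 kg
  BaO: 27.97·0.7778 = 21.76 kg
  MgO: 39.87·0.3216 = 12.82 kg
  K2O: 24.04·0.6788 = 16.32 kg
  SiO2: 39.87·0.6284 + 280.5·0.9950 = 304.2 kg
LOI: 8.188·0.3478 + 39.87·0.05000 + 24.04·0.3212 + 27.97·0.2222 + 280.5·0.002000 = 19.34 kg
Resulting glass, batch − LOI: 380.6 − 19.34 = 361.2 kg (the oxide masses sum to this)
wt % = 100 × oxide mass / glass mass

Glass mass = 361.2 kg (batch 380.6 − LOI 19.34).
Composition: Al2O3 1.711%, BaO 6.023%, MgO 3.550%, K2O 4.517%, SiO2 84.20%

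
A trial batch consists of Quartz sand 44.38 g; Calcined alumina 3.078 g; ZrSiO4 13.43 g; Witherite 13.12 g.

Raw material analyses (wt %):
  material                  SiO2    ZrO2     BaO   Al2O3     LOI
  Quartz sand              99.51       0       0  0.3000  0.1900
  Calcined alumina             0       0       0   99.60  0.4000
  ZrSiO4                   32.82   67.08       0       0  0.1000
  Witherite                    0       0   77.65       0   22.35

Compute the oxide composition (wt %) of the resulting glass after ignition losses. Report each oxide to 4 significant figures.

Glass mass = 70.97 g (batch 74.01 − LOI 3.042).
Composition: SiO2 68.44%, ZrO2 12.69%, BaO 14.36%, Al2O3 4.508%

Every computation holds full precision through the solve. Rounding to 4 significant figures extends to each mid-chain value as displayed; every reported result is rounded a single time; the derived quantities are computed at full float precision (glass mass, the totals, four oxide percentages, LOI, the yield) from the batch weights for 70.97 g of glass as they appear in the question or the answer.
Per-oxide mass from batch:
  SiO2: 44.38·0.9951 + 13.43·0.3282 = 48.57 g
  ZrO2: 13.43·0.6708 = 9.009 g
  BaO: 13.12·0.7765 = 10.19 g
  Al2O3: 44.38·0.003000 + 3.078·0.9960 = 3.199 g
LOI: 44.38·0.001900 + 3.078·0.004000 + 13.43·0.001000 + 13.12·0.2235 = 3.042 g
Net of LOI, the glass mass = 74.01 − 3.042 = 70.97 g (matching Σ of the oxides)
oxide / glass × 100 gives the wt %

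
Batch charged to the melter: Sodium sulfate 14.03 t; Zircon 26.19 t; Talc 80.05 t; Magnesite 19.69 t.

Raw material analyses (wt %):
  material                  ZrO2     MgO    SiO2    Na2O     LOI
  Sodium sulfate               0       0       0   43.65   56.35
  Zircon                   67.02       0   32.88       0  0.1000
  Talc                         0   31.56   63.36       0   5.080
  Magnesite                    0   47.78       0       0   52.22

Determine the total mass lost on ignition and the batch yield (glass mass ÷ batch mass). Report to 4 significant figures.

LOI loss = 22.28 t; glass = 117.7 t; yield = 84.08%

Each numeric step keeps exact precision at all times. Intermediates are printed, rounded to 4 significant digits, in the printout; exactly one rounding goes into every reported result; all derived quantities are rebuilt starting from the weights at 117.7 t of glass at full float precision (the four compositions, the yield, ignition loss, net glass mass, the totals), as quoted within the question or the answer.
LOI of each material in turn:
  Sodium sulfate: 14.03 × 0.5635 = 7.906 t
  Zircon: 26.19 × 0.001000 = 0.02619 t
  Talc: 80.05 × 0.05080 = 4.067 t
  Magnesite: 19.69 × 0.5222 = 10.28 t
Total LOI = 22.28 t
Glass = batch − LOI = 140.0 − 22.28 = 117.7 t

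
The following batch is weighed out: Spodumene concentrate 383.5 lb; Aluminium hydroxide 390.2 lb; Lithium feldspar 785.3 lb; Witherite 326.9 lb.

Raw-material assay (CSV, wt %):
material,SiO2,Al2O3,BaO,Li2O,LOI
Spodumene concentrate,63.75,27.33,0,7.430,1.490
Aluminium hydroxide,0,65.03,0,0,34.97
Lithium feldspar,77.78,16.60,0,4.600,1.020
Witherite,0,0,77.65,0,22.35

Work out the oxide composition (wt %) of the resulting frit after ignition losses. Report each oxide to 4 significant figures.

Glass mass = 1663 lb (batch 1886 − LOI 223.2).
Composition: SiO2 51.44%, Al2O3 29.41%, BaO 15.27%, Li2O 3.886%

Intermediates are displayed rounded off to 4 significant digits between the steps. Exact precision is maintained in every operation; each reported result carries a single rounding. The derived quantities are carried at full float precision (the totals, ignition loss, glass mass, four oxide percentages, yield) from the batch weights per 1663 lb of glass as quoted within the problem or answer text.
Oxide masses out of the charge:
  SiO2: 383.5·0.6375 + 785.3·0.7778 = 855.3 lb
  Al2O3: 383.5·0.2733 + 390.2·0.6503 + 785.3·0.1660 = 488.9 lb
  BaO: 326.9·0.7765 = 253.8 lb
  Li2O: 383.5·0.07430 + 785.3·0.04600 = 64.62 lb
LOI: 383.5·0.01490 + 390.2·0.3497 + 785.3·0.01020 + 326.9·0.2235 = 223.2 lb
The glass mass, total less LOI, = 1886 − 223.2 = 1663 lb (equal to the oxide-mass sum)
wt %: oxide over glass, times 100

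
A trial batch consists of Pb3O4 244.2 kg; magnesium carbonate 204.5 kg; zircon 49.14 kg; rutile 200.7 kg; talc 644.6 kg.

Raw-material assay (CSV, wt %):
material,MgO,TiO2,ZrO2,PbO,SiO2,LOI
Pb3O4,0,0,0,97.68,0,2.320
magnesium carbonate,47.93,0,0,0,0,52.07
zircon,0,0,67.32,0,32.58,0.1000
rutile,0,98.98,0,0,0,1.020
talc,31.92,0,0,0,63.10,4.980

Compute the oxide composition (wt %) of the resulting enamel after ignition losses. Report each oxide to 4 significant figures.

Glass mass = 1197 kg (batch 1343 − LOI 146.3).
Composition: MgO 25.38%, TiO2 16.60%, ZrO2 2.764%, PbO 19.93%, SiO2 35.32%

Full float precision is kept all the way through. Intermediates appear with 4-significant-digit rounding as written. A single rounding yields every reported value — the derived quantities (yield, ignition loss, the five compositions, glass mass, totals) are computed starting from the weights at 1197 kg of glass at full float precision precisely as stated by problem or answer.
Delivered oxide masses:
  MgO: 204.5·0.4793 + 644.6·0.3192 = 303.8 kg
  TiO2: 200.7·0.9898 = 198.7 kg
  ZrO2: 49.14·0.6732 = 33.08 kg
  PbO: 244.2·0.9768 = 238.5 kg
  SiO2: 49.14·0.3258 + 644.6·0.6310 = 422.8 kg
LOI: 244.2·0.02320 + 204.5·0.5207 + 49.14·0.001000 + 200.7·0.01020 + 644.6·0.04980 = 146.3 kg
The glass mass, total less LOI, = 1343 − 146.3 = 1197 kg (= Σ oxide masses)
percent share: oxide ÷ glass, ×100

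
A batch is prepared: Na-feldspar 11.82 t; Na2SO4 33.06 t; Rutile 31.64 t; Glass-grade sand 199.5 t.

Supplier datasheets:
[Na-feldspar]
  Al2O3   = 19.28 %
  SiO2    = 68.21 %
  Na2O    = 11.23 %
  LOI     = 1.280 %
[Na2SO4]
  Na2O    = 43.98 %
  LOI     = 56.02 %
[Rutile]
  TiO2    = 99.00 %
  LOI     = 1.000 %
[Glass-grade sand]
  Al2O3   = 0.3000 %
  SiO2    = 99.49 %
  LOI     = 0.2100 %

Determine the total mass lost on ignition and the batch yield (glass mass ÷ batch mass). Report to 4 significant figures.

Values along the way are displayed (rounded to 4 significant digits) across the worked steps; the whole derivation maintains full float precision end to end; exactly one rounding is applied to each reported value; all derived quantities, including the totals, yield, four oxide percentages, LOI, glass mass, are recomputed starting from the weights at 256.6 t of glass in full precision exactly as printed in problem or answer.
Loss on ignition, line by line:
  Na-feldspar: 11.82 × 0.01280 = 0.1513 t
  Na2SO4: 33.06 × 0.5602 = 18.52 t
  Rutile: 31.64 × 0.01000 = 0.3164 t
  Glass-grade sand: 199.5 × 0.002100 = 0.4189 t
Total LOI = 19.41 t
Glass = batch − LOI = 276.0 − 19.41 = 256.6 t

LOI loss = 19.41 t; glass = 256.6 t; yield = 92.97%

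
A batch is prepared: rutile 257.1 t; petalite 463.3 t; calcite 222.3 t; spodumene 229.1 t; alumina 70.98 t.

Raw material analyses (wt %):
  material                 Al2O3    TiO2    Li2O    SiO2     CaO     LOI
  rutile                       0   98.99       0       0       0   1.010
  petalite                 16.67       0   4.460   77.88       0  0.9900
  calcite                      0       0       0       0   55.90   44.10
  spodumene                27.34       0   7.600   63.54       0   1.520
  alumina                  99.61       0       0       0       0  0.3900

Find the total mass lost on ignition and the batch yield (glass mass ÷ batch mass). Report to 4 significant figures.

All internal work holds full precision through the solve — values along the way are displayed (rounded to four significant figures) in the working — a single rounding produces each reported figure; all derived quantities are rebuilt from the batch weights at 1134 t of glass in full float precision (glass mass, the yield, the totals, five oxide percentages, LOI), exactly as printed in the problem or answer text.
Ignition loss by material:
  rutile: 257.1 × 0.01010 = 2.597 t
  petalite: 463.3 × 0.009900 = 4.587 t
  calcite: 222.3 × 0.4410 = 98.03 t
  spodumene: 229.1 × 0.01520 = 3.482 t
  alumina: 70.98 × 0.003900 = 0.2768 t
Total LOI = 109.0 t
Glass = batch − LOI = 1243 − 109.0 = 1134 t

LOI loss = 109.0 t; glass = 1134 t; yield = 91.23%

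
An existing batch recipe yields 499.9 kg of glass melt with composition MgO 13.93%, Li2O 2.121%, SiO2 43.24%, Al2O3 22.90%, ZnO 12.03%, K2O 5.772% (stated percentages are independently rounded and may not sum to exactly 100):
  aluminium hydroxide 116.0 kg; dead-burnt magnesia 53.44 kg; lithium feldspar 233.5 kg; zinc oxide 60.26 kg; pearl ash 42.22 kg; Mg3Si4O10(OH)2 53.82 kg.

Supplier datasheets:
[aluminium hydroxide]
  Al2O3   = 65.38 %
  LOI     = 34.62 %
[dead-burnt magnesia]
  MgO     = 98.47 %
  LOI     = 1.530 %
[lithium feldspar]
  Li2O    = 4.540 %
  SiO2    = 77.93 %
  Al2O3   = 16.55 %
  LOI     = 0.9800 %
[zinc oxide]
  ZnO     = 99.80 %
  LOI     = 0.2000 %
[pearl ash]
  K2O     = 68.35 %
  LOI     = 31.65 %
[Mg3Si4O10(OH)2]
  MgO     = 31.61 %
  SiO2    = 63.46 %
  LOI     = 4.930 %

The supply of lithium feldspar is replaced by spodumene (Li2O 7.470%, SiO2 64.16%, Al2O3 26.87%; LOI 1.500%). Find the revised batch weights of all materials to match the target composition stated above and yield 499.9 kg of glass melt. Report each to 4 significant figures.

Revised batch per 499.9 kg glass melt:
  aluminium hydroxide: 116.8 kg
  dead-burnt magnesia: 7.442 kg
  spodumene: 141.9 kg
  zinc oxide: 60.26 kg
  pearl ash: 42.22 kg
  Mg3Si4O10(OH)2: 197.1 kg
Total batch = 565.7 kg; LOI loss = 65.88 kg

In-progress results appear, rounded to 4 significant digits, when written out. All arithmetic holds exact precision end to end. Every reported value is rounded just once; all derived quantities (ignition loss, the six compositions, net glass mass, the yield, totals) are computed starting from the weights per 499.9 kg of glass in full precision, exactly as shown in the question or the answer.
Target masses of each oxide per 499.9 kg glass melt:
  MgO: 13.93% × 499.9 = 69.64 kg
  Li2O: 2.121% × 499.9 = 10.60 kg
  SiO2: 43.24% × 499.9 = 216.2 kg
  Al2O3: 22.90% × 499.9 = 114.5 kg
  ZnO: 12.03% × 499.9 = 60.14 kg
  K2O: 5.772% × 499.9 = 28.85 kg
A balance pass over the oxides, with the batch weights as given, for the quoted basis mass (each sum matches its target mass modulo rounding of the values):
  MgO: 7.442·0.9847 + 197.1·0.3161 = 69.63 kg (target 69.64 kg)
  Li2O: 141.9·0.07470 = 10.60 kg (target 10.60 kg)
  SiO2: 141.9·0.6416 + 197.1·0.6346 = 216.1 kg (target 216.2 kg)
  Al2O3: 116.8·0.6538 + 141.9·0.2687 = 114.5 kg (target 114.5 kg)
  ZnO: 60.26·0.9980 = 60.14 kg (target 60.14 kg)
  K2O: 42.22·0.6835 = 28.86 kg (target 28.85 kg)
Glass-mass sanity pass: batch total minus LOI = 499.8 kg (targets for the oxides total 499.9 kg; against the stated basis, 499.9 kg — a pure rounding effect).
Batch grand total — Σ batch = 565.7 kg; Σ batch·LOI gives LOI loss = 65.88 kg; yield, glass over the total, = 88.35%.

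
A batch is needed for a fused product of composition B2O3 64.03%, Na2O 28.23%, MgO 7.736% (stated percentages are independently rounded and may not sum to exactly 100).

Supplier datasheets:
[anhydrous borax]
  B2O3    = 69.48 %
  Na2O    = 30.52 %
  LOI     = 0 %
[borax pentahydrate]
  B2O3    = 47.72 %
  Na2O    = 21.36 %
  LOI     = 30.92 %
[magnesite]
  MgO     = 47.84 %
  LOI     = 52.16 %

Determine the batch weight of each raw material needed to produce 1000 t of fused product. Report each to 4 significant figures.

Batch per 1000 t fused product:
  anhydrous borax: 742.3 t
  borax pentahydrate: 261.0 t
  magnesite: 161.7 t
Total batch = 1165 t; LOI loss = 165.0 t; yield = 85.83%

The whole derivation runs at full precision all the way through. Working values appear rounded off to 4 significant digits in the printout — a single rounding yields every reported figure. Derived quantities (net glass mass, totals, yield, ignition loss, the three compositions) are carried starting from the weights on 1000 t of glass in full float precision as quoted within the problem or the answer.
The oxide mass targets at 1000 t fused product:
  B2O3: 64.03% × 1000 = 640.3 t
  Na2O: 28.23% × 1000 = 282.3 t
  MgO: 7.736% × 1000 = 77.36 t
A balance pass over the oxides, from the weights as reported, per the basis as stated (oxide sums agree with the targets net of answer rounding effects):
  B2O3: 742.3·0.6948 + 261.0·0.4772 = 640.3 t (target 640.3 t)
  Na2O: 742.3·0.3052 + 261.0·0.2136 = 282.3 t (target 282.3 t)
  MgO: 161.7·0.4784 = 77.36 t (target 77.36 t)
Glass-mass sanity pass: the batch minus its LOI: 1000 t (oxide target masses add up to 1000 t; basis as stated: 1000 t — any gap is answer rounding).
Batch grand total — Σ batch = 1165 t; the LOI term Σ batch·LOI equals 165.0 t; glass ÷ batch gives a yield of 85.83%.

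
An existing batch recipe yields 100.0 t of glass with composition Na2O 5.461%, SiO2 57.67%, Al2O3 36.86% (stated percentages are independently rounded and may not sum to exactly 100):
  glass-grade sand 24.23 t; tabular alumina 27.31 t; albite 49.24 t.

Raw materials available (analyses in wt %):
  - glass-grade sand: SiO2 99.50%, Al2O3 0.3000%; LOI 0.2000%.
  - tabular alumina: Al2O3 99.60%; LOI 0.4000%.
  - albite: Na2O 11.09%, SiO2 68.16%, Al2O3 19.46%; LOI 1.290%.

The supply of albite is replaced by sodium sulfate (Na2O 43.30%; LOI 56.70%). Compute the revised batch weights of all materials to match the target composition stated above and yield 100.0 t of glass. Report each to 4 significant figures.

Revised batch per 100.0 t glass:
  glass-grade sand: 57.96 t
  tabular alumina: 36.83 t
  sodium sulfate: 12.61 t
Total batch = 107.4 t; LOI loss = 7.413 t

Each numeric step runs at exact precision throughout. The intermediate values are printed, with 4-significant-digit rounding, within the worked lines; each reported value takes exactly one rounding. All derived quantities (LOI, the totals, the yield, the three compositions, net glass mass) are rebuilt using the weight values on 100.0 t of glass at full float precision exactly as printed in the problem or answer text.
The oxide mass targets at 100.0 t glass:
  Na2O: 5.461% × 100.0 = 5.461 t
  SiO2: 57.67% × 100.0 = 57.67 t
  Al2O3: 36.86% × 100.0 = 36.86 t
Verifying the oxide balance per the reported batch figures, for the quoted basis mass (sums match the target masses once rounding is allowed for):
  Na2O: 12.61·0.4330 = 5.460 t (target 5.461 t)
  SiO2: 57.96·0.9950 = 57.67 t (target 57.67 t)
  Al2O3: 57.96·0.003000 + 36.83·0.9960 = 36.86 t (target 36.86 t)
Glass mass check: batch total minus LOI = 99.99 t (oxide target masses add up to 99.99 t; basis as stated: 100.0 t — differing by rounding only).
Whole-batch sum: Σ batch = 107.4 t; the LOI term Σ batch·LOI equals 7.413 t; glass ÷ batch gives a yield of 93.10%.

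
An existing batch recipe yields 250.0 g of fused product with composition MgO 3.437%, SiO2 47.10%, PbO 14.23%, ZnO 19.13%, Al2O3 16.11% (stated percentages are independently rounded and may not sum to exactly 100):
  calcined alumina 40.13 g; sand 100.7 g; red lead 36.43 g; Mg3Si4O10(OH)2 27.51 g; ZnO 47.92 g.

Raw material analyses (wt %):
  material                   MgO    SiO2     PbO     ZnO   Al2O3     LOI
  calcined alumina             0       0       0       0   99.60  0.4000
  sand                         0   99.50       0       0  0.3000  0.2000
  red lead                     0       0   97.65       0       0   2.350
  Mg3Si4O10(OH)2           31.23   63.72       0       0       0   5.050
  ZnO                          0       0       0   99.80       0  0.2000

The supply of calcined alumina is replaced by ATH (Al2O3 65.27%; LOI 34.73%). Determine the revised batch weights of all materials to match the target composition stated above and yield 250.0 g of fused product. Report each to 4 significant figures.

Revised batch per 250.0 g fused product:
  ATH: 61.24 g
  sand: 100.7 g
  red lead: 36.43 g
  Mg3Si4O10(OH)2: 27.51 g
  ZnO: 47.92 g
Total batch = 273.8 g; LOI loss = 23.81 g

Every computation keeps full float precision through the solve — intermediates are rounded to four significant digits wherever printed — exactly one rounding lands on every reported result — derived quantities, which include glass mass, the yield, LOI, the five compositions, totals, are carried at full float precision, exactly as shown in either problem or answer, from the weighed amounts on 250.0 g of glass.
Target oxide masses per 250.0 g fused product:
  MgO: 3.437% × 250.0 = 8.592 g
  SiO2: 47.10% × 250.0 = 117.8 g
  PbO: 14.23% × 250.0 = 35.58 g
  ZnO: 19.13% × 250.0 = 47.82 g
  Al2O3: 16.11% × 250.0 = 40.28 g
Checking each oxide sum with the batch weights as given, on the stated basis (target by target, the sums agree inside rounding margins):
  MgO: 27.51·0.3123 = 8.591 g (target 8.592 g)
  SiO2: 100.7·0.9950 + 27.51·0.6372 = 117.7 g (target 117.8 g)
  PbO: 36.43·0.9765 = 35.57 g (target 35.58 g)
  ZnO: 47.92·0.9980 = 47.82 g (target 47.82 g)
  Al2O3: 61.24·0.6527 + 100.7·0.003000 = 40.27 g (target 40.28 g)
Auditing the glass mass value: the batch minus its LOI: 250.0 g (oxide target masses add up to 250.0 g; with the basis standing at 250.0 g — deltas are rounding alone).
Batch total: Σ batch = 273.8 g; LOI removed, Σ of batch·LOI: 23.81 g; the yield ratio, glass ÷ batch: 91.30%.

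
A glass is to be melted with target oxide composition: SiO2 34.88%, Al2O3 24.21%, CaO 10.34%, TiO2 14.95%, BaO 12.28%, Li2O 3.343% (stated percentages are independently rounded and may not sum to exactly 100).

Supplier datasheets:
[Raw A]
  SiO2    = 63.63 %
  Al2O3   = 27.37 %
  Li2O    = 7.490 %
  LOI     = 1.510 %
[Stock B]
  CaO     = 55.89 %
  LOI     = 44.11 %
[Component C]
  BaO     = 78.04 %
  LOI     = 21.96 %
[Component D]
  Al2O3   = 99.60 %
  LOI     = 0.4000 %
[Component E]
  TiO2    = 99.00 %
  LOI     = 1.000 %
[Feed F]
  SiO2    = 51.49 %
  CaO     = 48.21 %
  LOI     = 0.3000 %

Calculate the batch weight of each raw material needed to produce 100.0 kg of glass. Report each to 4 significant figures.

Values along the way are displayed with 4-significant-digit rounding within the worked lines. Full precision is held all the way through — a single rounding completes every reported number. The derived quantities, which include the yield, net glass mass, totals, the six compositions, ignition loss, are recomputed in full precision, precisely as stated by problem or answer, from the weighed amounts per 100.0 kg of glass.
Oxide-by-oxide targets in 100.0 kg glass:
  SiO2: 34.88% × 100.0 = 34.88 kg
  Al2O3: 24.21% × 100.0 = 24.21 kg
  CaO: 10.34% × 100.0 = 10.34 kg
  TiO2: 14.95% × 100.0 = 14.95 kg
  BaO: 12.28% × 100.0 = 12.28 kg
  Li2O: 3.343% × 100.0 = 3.343 kg
Per-oxide balance check applying the batch weights above, per the basis as stated (oxide sums agree with the targets exact up to rounding of places):
  SiO2: 44.63·0.6363 + 12.59·0.5149 = 34.88 kg (target 34.88 kg)
  Al2O3: 44.63·0.2737 + 12.04·0.9960 = 24.21 kg (target 24.21 kg)
  CaO: 7.645·0.5589 + 12.59·0.4821 = 10.34 kg (target 10.34 kg)
  TiO2: 15.10·0.9900 = 14.95 kg (target 14.95 kg)
  BaO: 15.74·0.7804 = 12.28 kg (target 12.28 kg)
  Li2O: 44.63·0.07490 = 3.343 kg (target 3.343 kg)
Consistency of the glass mass: Σ batch − LOI loss = 100.0 kg (the targets, summed, come to 100.0 kg; against the stated basis, 100.0 kg — gaps are rounding artifacts).
Batch total: Σ batch = 107.7 kg; LOI loss = Σ batch·LOI = 7.740 kg; as yield: glass ÷ batch → 92.82%.

Batch per 100.0 kg glass:
  Raw A: 44.63 kg
  Stock B: 7.645 kg
  Component C: 15.74 kg
  Component D: 12.04 kg
  Component E: 15.10 kg
  Feed F: 12.59 kg
Total batch = 107.7 kg; LOI loss = 7.740 kg; yield = 92.82%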